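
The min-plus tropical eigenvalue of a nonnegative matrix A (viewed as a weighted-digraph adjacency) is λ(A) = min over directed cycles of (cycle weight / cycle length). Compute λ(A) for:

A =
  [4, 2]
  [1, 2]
λ(A) = 3/2

Enumerate directed cycles and compute their means (weight / length). Sample:
  cycle 0 → 0: weight = 4, length = 1, mean = 4/1 ≈ 4.000
  cycle 1 → 1: weight = 2, length = 1, mean = 2/1 ≈ 2.000
  cycle 0 → 1 → 0: weight = 3, length = 2, mean = 3/2 ≈ 1.500
  cycle 1 → 0 → 1: weight = 3, length = 2, mean = 3/2 ≈ 1.500
Minimum mean = 1.500, attained e.g. along the cycle 0 → 1 → 0 with weight 3 and length 2. So λ(A) = 3/2 = 3/2.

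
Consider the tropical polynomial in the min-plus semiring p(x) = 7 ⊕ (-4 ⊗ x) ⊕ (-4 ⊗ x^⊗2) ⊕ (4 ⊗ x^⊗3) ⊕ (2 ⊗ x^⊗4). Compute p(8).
p(8) = 4

A tropical monomial a ⊗ x^⊗i evaluates to a + i · x. Evaluating each term at x = 8:
  Term 0 contributes 7 + 0 · 8 = 7
  Term 1 contributes -4 + 1 · 8 = 4
  Term 2 contributes -4 + 2 · 8 = 12
  Term 3 contributes 4 + 3 · 8 = 28
  Term 4 contributes 2 + 4 · 8 = 34
p(8) = ⊕ of these = min[7, 4, 12, 28, 34] = 4.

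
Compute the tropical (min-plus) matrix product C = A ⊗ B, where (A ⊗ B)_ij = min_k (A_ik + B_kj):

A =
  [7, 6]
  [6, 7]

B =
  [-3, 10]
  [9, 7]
A ⊗ B =
  [4, 13]
  [3, 14]

Apply the min-plus product entry-by-entry:
  C[0][0] = min over k of (A[0][0] + B[0][0] = 7 + -3 = 4, A[0][1] + B[1][0] = 6 + 9 = 15) = 4 (attained at k = 0)
  C[0][1] = min over k of (A[0][0] + B[0][1] = 7 + 10 = 17, A[0][1] + B[1][1] = 6 + 7 = 13) = 13 (attained at k = 1)
  C[1][0] = min over k of (A[1][0] + B[0][0] = 6 + -3 = 3, A[1][1] + B[1][0] = 7 + 9 = 16) = 3 (attained at k = 0)
  C[1][1] = min over k of (A[1][0] + B[0][1] = 6 + 10 = 16, A[1][1] + B[1][1] = 7 + 7 = 14) = 14 (attained at k = 1)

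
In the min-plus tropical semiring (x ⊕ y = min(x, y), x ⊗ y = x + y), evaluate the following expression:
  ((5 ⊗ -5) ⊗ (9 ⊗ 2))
((5 ⊗ -5) ⊗ (9 ⊗ 2)) = 11

Expand innermost to outermost. Recall ⊕ takes the minimum of its arguments and ⊗ takes their sum. Working out the expression ((5 ⊗ -5) ⊗ (9 ⊗ 2)) gives 11.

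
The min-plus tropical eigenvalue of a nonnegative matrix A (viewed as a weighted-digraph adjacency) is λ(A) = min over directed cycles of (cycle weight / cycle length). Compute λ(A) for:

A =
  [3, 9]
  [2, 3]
λ(A) = 3

Enumerate directed cycles and compute their means (weight / length). Sample:
  cycle 0 → 0: weight = 3, length = 1, mean = 3/1 ≈ 3.000
  cycle 1 → 1: weight = 3, length = 1, mean = 3/1 ≈ 3.000
  cycle 0 → 1 → 0: weight = 11, length = 2, mean = 11/2 ≈ 5.500
  cycle 1 → 0 → 1: weight = 11, length = 2, mean = 11/2 ≈ 5.500
Minimum mean = 3.000, attained e.g. along the cycle 0 → 0 with weight 3 and length 1. So λ(A) = 3/1 = 3.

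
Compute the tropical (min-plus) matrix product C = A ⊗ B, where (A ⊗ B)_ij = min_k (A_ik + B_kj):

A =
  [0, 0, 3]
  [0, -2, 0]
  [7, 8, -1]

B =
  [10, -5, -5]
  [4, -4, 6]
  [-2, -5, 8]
A ⊗ B =
  [1, -5, -5]
  [-2, -6, -5]
  [-3, -6, 2]

Apply the min-plus product entry-by-entry:
  C[0][0] = min over k of (A[0][0] + B[0][0] = 0 + 10 = 10, A[0][1] + B[1][0] = 0 + 4 = 4, A[0][2] + B[2][0] = 3 + -2 = 1) = 1 (attained at k = 2)
  C[0][1] = min over k of (A[0][0] + B[0][1] = 0 + -5 = -5, A[0][1] + B[1][1] = 0 + -4 = -4, A[0][2] + B[2][1] = 3 + -5 = -2) = -5 (attained at k = 0)
  C[0][2] = min over k of (A[0][0] + B[0][2] = 0 + -5 = -5, A[0][1] + B[1][2] = 0 + 6 = 6, A[0][2] + B[2][2] = 3 + 8 = 11) = -5 (attained at k = 0)
  C[1][0] = min over k of (A[1][0] + B[0][0] = 0 + 10 = 10, A[1][1] + B[1][0] = -2 + 4 = 2, A[1][2] + B[2][0] = 0 + -2 = -2) = -2 (attained at k = 2)
  C[1][1] = min over k of (A[1][0] + B[0][1] = 0 + -5 = -5, A[1][1] + B[1][1] = -2 + -4 = -6, A[1][2] + B[2][1] = 0 + -5 = -5) = -6 (attained at k = 1)
  C[1][2] = min over k of (A[1][0] + B[0][2] = 0 + -5 = -5, A[1][1] + B[1][2] = -2 + 6 = 4, A[1][2] + B[2][2] = 0 + 8 = 8) = -5 (attained at k = 0)
  C[2][0] = min over k of (A[2][0] + B[0][0] = 7 + 10 = 17, A[2][1] + B[1][0] = 8 + 4 = 12, A[2][2] + B[2][0] = -1 + -2 = -3) = -3 (attained at k = 2)
  C[2][1] = min over k of (A[2][0] + B[0][1] = 7 + -5 = 2, A[2][1] + B[1][1] = 8 + -4 = 4, A[2][2] + B[2][1] = -1 + -5 = -6) = -6 (attained at k = 2)
  C[2][2] = min over k of (A[2][0] + B[0][2] = 7 + -5 = 2, A[2][1] + B[1][2] = 8 + 6 = 14, A[2][2] + B[2][2] = -1 + 8 = 7) = 2 (attained at k = 0)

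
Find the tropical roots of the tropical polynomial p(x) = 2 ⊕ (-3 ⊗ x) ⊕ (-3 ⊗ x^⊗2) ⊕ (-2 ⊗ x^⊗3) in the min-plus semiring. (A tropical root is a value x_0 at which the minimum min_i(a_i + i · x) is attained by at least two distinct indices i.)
Roots: {-1, 0, 5}

Each tropical root is a break point of the lower envelope of the lines y = a_i + i · x (there are 4 lines, with slopes 0, 1, ..., 3). Only the lines that attain the minimum somewhere contribute to roots; other lines are dominated. Here the surviving (envelope) indices are i = 3, i = 2, i = 1, i = 0.
Intersections between consecutive envelope lines give the roots: for adjacent envelope indices i < j the intersection is x = (a_i − a_j) / (j − i). Reading off the sorted break points: {-1, 0, 5}.
Verification: at each break x_0, at least two indices attain the minimum of min_i(a_i + i · x_0).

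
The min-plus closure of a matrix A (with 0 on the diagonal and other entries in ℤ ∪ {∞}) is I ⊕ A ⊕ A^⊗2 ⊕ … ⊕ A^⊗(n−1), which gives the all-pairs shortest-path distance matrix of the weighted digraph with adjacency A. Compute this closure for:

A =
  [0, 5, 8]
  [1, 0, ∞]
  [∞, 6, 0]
Closure =
  [0, 5, 8]
  [1, 0, 9]
  [7, 6, 0]

This is the Floyd-Warshall all-pairs shortest-path computation. For each intermediate vertex k = 0, 1, …, 2, update dist[i][j] ← min(dist[i][j], dist[i][k] + dist[k][j]). The final matrix gives, for each (i, j), the minimum total weight of any directed path from i to j (possibly empty when i = j).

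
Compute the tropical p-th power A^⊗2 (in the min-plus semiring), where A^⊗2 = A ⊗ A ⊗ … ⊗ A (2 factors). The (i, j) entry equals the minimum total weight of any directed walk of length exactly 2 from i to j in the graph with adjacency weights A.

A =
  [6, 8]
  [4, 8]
A^⊗2 =
  [12, 14]
  [10, 12]

Each entry (A^⊗2)_ij equals the minimum over all length-2 walks i = v_0 → v_1 → … → v_2 = j of Σ_t A[v_t][v_{t+1}]. For example, for (i, j) = (0, 1) we minimise over 2 possible intermediate vertex sequences; the minimum is 14, attained along the walk 0 → 0 → 1.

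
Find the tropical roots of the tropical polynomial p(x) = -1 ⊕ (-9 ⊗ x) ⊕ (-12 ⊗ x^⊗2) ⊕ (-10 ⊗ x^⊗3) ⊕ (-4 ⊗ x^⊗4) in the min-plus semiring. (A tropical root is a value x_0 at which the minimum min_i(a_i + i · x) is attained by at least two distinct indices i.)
Roots: {-6, -2, 3, 8}

Each tropical root is a break point of the lower envelope of the lines y = a_i + i · x (there are 5 lines, with slopes 0, 1, ..., 4). Only the lines that attain the minimum somewhere contribute to roots; other lines are dominated. Here the surviving (envelope) indices are i = 4, i = 3, i = 2, i = 1, i = 0.
Intersections between consecutive envelope lines give the roots: for adjacent envelope indices i < j the intersection is x = (a_i − a_j) / (j − i). Reading off the sorted break points: {-6, -2, 3, 8}.
Verification: at each break x_0, at least two indices attain the minimum of min_i(a_i + i · x_0).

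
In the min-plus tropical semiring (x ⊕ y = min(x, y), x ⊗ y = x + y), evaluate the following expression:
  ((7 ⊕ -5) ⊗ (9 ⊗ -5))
((7 ⊕ -5) ⊗ (9 ⊗ -5)) = -1

Expand innermost to outermost. Recall ⊕ takes the minimum of its arguments and ⊗ takes their sum. Working out the expression ((7 ⊕ -5) ⊗ (9 ⊗ -5)) gives -1.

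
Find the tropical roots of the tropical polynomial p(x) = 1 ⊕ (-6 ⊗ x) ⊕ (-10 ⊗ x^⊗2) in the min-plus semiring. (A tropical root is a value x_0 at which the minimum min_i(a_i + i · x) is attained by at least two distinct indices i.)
Roots: {4, 7}

Each tropical root is a break point of the lower envelope of the lines y = a_i + i · x (there are 3 lines, with slopes 0, 1, ..., 2). Only the lines that attain the minimum somewhere contribute to roots; other lines are dominated. Here the surviving (envelope) indices are i = 2, i = 1, i = 0.
Intersections between consecutive envelope lines give the roots: for adjacent envelope indices i < j the intersection is x = (a_i − a_j) / (j − i). Reading off the sorted break points: {4, 7}.
Verification: at each break x_0, at least two indices attain the minimum of min_i(a_i + i · x_0).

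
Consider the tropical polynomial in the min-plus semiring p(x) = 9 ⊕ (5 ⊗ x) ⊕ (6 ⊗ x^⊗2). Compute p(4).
p(4) = 9

A tropical monomial a ⊗ x^⊗i evaluates to a + i · x. Evaluating each term at x = 4:
  Term 0 contributes 9 + 0 · 4 = 9
  Term 1 contributes 5 + 1 · 4 = 9
  Term 2 contributes 6 + 2 · 4 = 14
p(4) = ⊕ of these = min[9, 9, 14] = 9.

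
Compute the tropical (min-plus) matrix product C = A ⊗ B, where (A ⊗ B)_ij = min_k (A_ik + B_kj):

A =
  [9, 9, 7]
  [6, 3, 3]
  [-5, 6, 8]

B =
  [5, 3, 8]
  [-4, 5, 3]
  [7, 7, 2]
A ⊗ B =
  [5, 12, 9]
  [-1, 8, 5]
  [0, -2, 3]

Apply the min-plus product entry-by-entry:
  C[0][0] = min over k of (A[0][0] + B[0][0] = 9 + 5 = 14, A[0][1] + B[1][0] = 9 + -4 = 5, A[0][2] + B[2][0] = 7 + 7 = 14) = 5 (attained at k = 1)
  C[0][1] = min over k of (A[0][0] + B[0][1] = 9 + 3 = 12, A[0][1] + B[1][1] = 9 + 5 = 14, A[0][2] + B[2][1] = 7 + 7 = 14) = 12 (attained at k = 0)
  C[0][2] = min over k of (A[0][0] + B[0][2] = 9 + 8 = 17, A[0][1] + B[1][2] = 9 + 3 = 12, A[0][2] + B[2][2] = 7 + 2 = 9) = 9 (attained at k = 2)
  C[1][0] = min over k of (A[1][0] + B[0][0] = 6 + 5 = 11, A[1][1] + B[1][0] = 3 + -4 = -1, A[1][2] + B[2][0] = 3 + 7 = 10) = -1 (attained at k = 1)
  C[1][1] = min over k of (A[1][0] + B[0][1] = 6 + 3 = 9, A[1][1] + B[1][1] = 3 + 5 = 8, A[1][2] + B[2][1] = 3 + 7 = 10) = 8 (attained at k = 1)
  C[1][2] = min over k of (A[1][0] + B[0][2] = 6 + 8 = 14, A[1][1] + B[1][2] = 3 + 3 = 6, A[1][2] + B[2][2] = 3 + 2 = 5) = 5 (attained at k = 2)
  C[2][0] = min over k of (A[2][0] + B[0][0] = -5 + 5 = 0, A[2][1] + B[1][0] = 6 + -4 = 2, A[2][2] + B[2][0] = 8 + 7 = 15) = 0 (attained at k = 0)
  C[2][1] = min over k of (A[2][0] + B[0][1] = -5 + 3 = -2, A[2][1] + B[1][1] = 6 + 5 = 11, A[2][2] + B[2][1] = 8 + 7 = 15) = -2 (attained at k = 0)
  C[2][2] = min over k of (A[2][0] + B[0][2] = -5 + 8 = 3, A[2][1] + B[1][2] = 6 + 3 = 9, A[2][2] + B[2][2] = 8 + 2 = 10) = 3 (attained at k = 0)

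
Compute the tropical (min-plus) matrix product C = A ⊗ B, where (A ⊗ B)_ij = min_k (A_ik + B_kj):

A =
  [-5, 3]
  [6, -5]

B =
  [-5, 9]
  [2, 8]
A ⊗ B =
  [-10, 4]
  [-3, 3]

Apply the min-plus product entry-by-entry:
  C[0][0] = min over k of (A[0][0] + B[0][0] = -5 + -5 = -10, A[0][1] + B[1][0] = 3 + 2 = 5) = -10 (attained at k = 0)
  C[0][1] = min over k of (A[0][0] + B[0][1] = -5 + 9 = 4, A[0][1] + B[1][1] = 3 + 8 = 11) = 4 (attained at k = 0)
  C[1][0] = min over k of (A[1][0] + B[0][0] = 6 + -5 = 1, A[1][1] + B[1][0] = -5 + 2 = -3) = -3 (attained at k = 1)
  C[1][1] = min over k of (A[1][0] + B[0][1] = 6 + 9 = 15, A[1][1] + B[1][1] = -5 + 8 = 3) = 3 (attained at k = 1)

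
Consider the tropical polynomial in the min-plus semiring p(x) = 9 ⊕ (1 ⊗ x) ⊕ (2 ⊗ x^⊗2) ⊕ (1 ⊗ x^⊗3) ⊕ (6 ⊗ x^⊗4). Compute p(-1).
p(-1) = -2

A tropical monomial a ⊗ x^⊗i evaluates to a + i · x. Evaluating each term at x = -1:
  Term 0 contributes 9 + 0 · -1 = 9
  Term 1 contributes 1 + 1 · -1 = 0
  Term 2 contributes 2 + 2 · -1 = 0
  Term 3 contributes 1 + 3 · -1 = -2
  Term 4 contributes 6 + 4 · -1 = 2
p(-1) = ⊕ of these = min[9, 0, 0, -2, 2] = -2.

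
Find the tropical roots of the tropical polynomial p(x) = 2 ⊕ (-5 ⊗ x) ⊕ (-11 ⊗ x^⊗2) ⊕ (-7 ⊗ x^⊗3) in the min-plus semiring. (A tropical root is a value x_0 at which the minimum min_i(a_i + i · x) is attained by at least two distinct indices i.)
Roots: {-4, 6, 7}

Each tropical root is a break point of the lower envelope of the lines y = a_i + i · x (there are 4 lines, with slopes 0, 1, ..., 3). Only the lines that attain the minimum somewhere contribute to roots; other lines are dominated. Here the surviving (envelope) indices are i = 3, i = 2, i = 1, i = 0.
Intersections between consecutive envelope lines give the roots: for adjacent envelope indices i < j the intersection is x = (a_i − a_j) / (j − i). Reading off the sorted break points: {-4, 6, 7}.
Verification: at each break x_0, at least two indices attain the minimum of min_i(a_i + i · x_0).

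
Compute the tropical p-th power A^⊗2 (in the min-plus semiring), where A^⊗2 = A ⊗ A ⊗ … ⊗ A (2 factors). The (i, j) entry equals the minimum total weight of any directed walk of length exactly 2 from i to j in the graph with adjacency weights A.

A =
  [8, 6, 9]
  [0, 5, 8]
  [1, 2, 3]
A^⊗2 =
  [6, 11, 12]
  [5, 6, 9]
  [2, 5, 6]

Each entry (A^⊗2)_ij equals the minimum over all length-2 walks i = v_0 → v_1 → … → v_2 = j of Σ_t A[v_t][v_{t+1}]. For example, for (i, j) = (0, 2) we minimise over 3 possible intermediate vertex sequences; the minimum is 12, attained along the walk 0 → 2 → 2.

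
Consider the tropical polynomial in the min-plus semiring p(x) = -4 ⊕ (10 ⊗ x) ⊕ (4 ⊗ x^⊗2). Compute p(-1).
p(-1) = -4

A tropical monomial a ⊗ x^⊗i evaluates to a + i · x. Evaluating each term at x = -1:
  Term 0 contributes -4 + 0 · -1 = -4
  Term 1 contributes 10 + 1 · -1 = 9
  Term 2 contributes 4 + 2 · -1 = 2
p(-1) = ⊕ of these = min[-4, 9, 2] = -4.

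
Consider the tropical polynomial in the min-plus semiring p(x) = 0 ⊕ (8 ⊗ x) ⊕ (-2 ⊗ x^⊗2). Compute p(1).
p(1) = 0

A tropical monomial a ⊗ x^⊗i evaluates to a + i · x. Evaluating each term at x = 1:
  Term 0 contributes 0 + 0 · 1 = 0
  Term 1 contributes 8 + 1 · 1 = 9
  Term 2 contributes -2 + 2 · 1 = 0
p(1) = ⊕ of these = min[0, 9, 0] = 0.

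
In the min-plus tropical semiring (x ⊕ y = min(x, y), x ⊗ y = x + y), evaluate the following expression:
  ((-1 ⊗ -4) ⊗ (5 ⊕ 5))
((-1 ⊗ -4) ⊗ (5 ⊕ 5)) = 0

Expand innermost to outermost. Recall ⊕ takes the minimum of its arguments and ⊗ takes their sum. Working out the expression ((-1 ⊗ -4) ⊗ (5 ⊕ 5)) gives 0.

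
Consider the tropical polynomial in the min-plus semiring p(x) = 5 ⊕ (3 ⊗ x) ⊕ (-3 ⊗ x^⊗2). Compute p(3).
p(3) = 3

A tropical monomial a ⊗ x^⊗i evaluates to a + i · x. Evaluating each term at x = 3:
  Term 0 contributes 5 + 0 · 3 = 5
  Term 1 contributes 3 + 1 · 3 = 6
  Term 2 contributes -3 + 2 · 3 = 3
p(3) = ⊕ of these = min[5, 6, 3] = 3.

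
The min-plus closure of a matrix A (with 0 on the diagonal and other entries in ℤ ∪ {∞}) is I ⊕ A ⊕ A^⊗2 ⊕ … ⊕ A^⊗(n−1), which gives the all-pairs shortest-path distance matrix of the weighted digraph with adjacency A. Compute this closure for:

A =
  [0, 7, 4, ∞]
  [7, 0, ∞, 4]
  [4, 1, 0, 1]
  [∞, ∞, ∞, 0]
Closure =
  [0, 5, 4, 5]
  [7, 0, 11, 4]
  [4, 1, 0, 1]
  [∞, ∞, ∞, 0]

This is the Floyd-Warshall all-pairs shortest-path computation. For each intermediate vertex k = 0, 1, …, 3, update dist[i][j] ← min(dist[i][j], dist[i][k] + dist[k][j]). The final matrix gives, for each (i, j), the minimum total weight of any directed path from i to j (possibly empty when i = j).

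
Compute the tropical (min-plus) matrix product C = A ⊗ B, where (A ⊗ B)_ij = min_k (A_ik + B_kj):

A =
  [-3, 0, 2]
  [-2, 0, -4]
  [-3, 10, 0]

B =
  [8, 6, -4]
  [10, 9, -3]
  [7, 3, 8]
A ⊗ B =
  [5, 3, -7]
  [3, -1, -6]
  [5, 3, -7]

Apply the min-plus product entry-by-entry:
  C[0][0] = min over k of (A[0][0] + B[0][0] = -3 + 8 = 5, A[0][1] + B[1][0] = 0 + 10 = 10, A[0][2] + B[2][0] = 2 + 7 = 9) = 5 (attained at k = 0)
  C[0][1] = min over k of (A[0][0] + B[0][1] = -3 + 6 = 3, A[0][1] + B[1][1] = 0 + 9 = 9, A[0][2] + B[2][1] = 2 + 3 = 5) = 3 (attained at k = 0)
  C[0][2] = min over k of (A[0][0] + B[0][2] = -3 + -4 = -7, A[0][1] + B[1][2] = 0 + -3 = -3, A[0][2] + B[2][2] = 2 + 8 = 10) = -7 (attained at k = 0)
  C[1][0] = min over k of (A[1][0] + B[0][0] = -2 + 8 = 6, A[1][1] + B[1][0] = 0 + 10 = 10, A[1][2] + B[2][0] = -4 + 7 = 3) = 3 (attained at k = 2)
  C[1][1] = min over k of (A[1][0] + B[0][1] = -2 + 6 = 4, A[1][1] + B[1][1] = 0 + 9 = 9, A[1][2] + B[2][1] = -4 + 3 = -1) = -1 (attained at k = 2)
  C[1][2] = min over k of (A[1][0] + B[0][2] = -2 + -4 = -6, A[1][1] + B[1][2] = 0 + -3 = -3, A[1][2] + B[2][2] = -4 + 8 = 4) = -6 (attained at k = 0)
  C[2][0] = min over k of (A[2][0] + B[0][0] = -3 + 8 = 5, A[2][1] + B[1][0] = 10 + 10 = 20, A[2][2] + B[2][0] = 0 + 7 = 7) = 5 (attained at k = 0)
  C[2][1] = min over k of (A[2][0] + B[0][1] = -3 + 6 = 3, A[2][1] + B[1][1] = 10 + 9 = 19, A[2][2] + B[2][1] = 0 + 3 = 3) = 3 (attained at k = 0)
  C[2][2] = min over k of (A[2][0] + B[0][2] = -3 + -4 = -7, A[2][1] + B[1][2] = 10 + -3 = 7, A[2][2] + B[2][2] = 0 + 8 = 8) = -7 (attained at k = 0)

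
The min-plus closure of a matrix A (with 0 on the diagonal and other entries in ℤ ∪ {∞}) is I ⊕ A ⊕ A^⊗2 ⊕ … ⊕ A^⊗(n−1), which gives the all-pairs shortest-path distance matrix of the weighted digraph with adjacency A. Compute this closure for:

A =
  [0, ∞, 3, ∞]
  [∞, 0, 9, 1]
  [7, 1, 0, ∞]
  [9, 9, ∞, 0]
Closure =
  [0, 4, 3, 5]
  [10, 0, 9, 1]
  [7, 1, 0, 2]
  [9, 9, 12, 0]

This is the Floyd-Warshall all-pairs shortest-path computation. For each intermediate vertex k = 0, 1, …, 3, update dist[i][j] ← min(dist[i][j], dist[i][k] + dist[k][j]). The final matrix gives, for each (i, j), the minimum total weight of any directed path from i to j (possibly empty when i = j).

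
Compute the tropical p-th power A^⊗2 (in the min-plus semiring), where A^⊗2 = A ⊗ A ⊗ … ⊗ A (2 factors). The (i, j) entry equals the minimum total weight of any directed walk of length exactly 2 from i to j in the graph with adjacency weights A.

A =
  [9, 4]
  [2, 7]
A^⊗2 =
  [6, 11]
  [9, 6]

Each entry (A^⊗2)_ij equals the minimum over all length-2 walks i = v_0 → v_1 → … → v_2 = j of Σ_t A[v_t][v_{t+1}]. For example, for (i, j) = (0, 1) we minimise over 2 possible intermediate vertex sequences; the minimum is 11, attained along the walk 0 → 1 → 1.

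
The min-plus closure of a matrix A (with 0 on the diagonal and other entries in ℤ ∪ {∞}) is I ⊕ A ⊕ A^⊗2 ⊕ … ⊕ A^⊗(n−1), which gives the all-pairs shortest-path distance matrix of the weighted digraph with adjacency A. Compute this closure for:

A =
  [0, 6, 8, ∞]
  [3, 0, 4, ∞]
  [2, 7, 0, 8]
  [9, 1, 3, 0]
Closure =
  [0, 6, 8, 16]
  [3, 0, 4, 12]
  [2, 7, 0, 8]
  [4, 1, 3, 0]

This is the Floyd-Warshall all-pairs shortest-path computation. For each intermediate vertex k = 0, 1, …, 3, update dist[i][j] ← min(dist[i][j], dist[i][k] + dist[k][j]). The final matrix gives, for each (i, j), the minimum total weight of any directed path from i to j (possibly empty when i = j).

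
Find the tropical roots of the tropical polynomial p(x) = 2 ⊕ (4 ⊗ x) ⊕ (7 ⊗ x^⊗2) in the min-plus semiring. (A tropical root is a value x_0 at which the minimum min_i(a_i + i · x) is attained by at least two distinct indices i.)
Roots: {-3, -2}

Each tropical root is a break point of the lower envelope of the lines y = a_i + i · x (there are 3 lines, with slopes 0, 1, ..., 2). Only the lines that attain the minimum somewhere contribute to roots; other lines are dominated. Here the surviving (envelope) indices are i = 2, i = 1, i = 0.
Intersections between consecutive envelope lines give the roots: for adjacent envelope indices i < j the intersection is x = (a_i − a_j) / (j − i). Reading off the sorted break points: {-3, -2}.
Verification: at each break x_0, at least two indices attain the minimum of min_i(a_i + i · x_0).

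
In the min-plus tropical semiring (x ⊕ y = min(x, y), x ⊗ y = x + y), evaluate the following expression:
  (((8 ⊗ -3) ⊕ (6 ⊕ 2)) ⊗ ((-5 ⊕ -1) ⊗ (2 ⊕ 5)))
(((8 ⊗ -3) ⊕ (6 ⊕ 2)) ⊗ ((-5 ⊕ -1) ⊗ (2 ⊕ 5))) = -1

Expand innermost to outermost. Recall ⊕ takes the minimum of its arguments and ⊗ takes their sum. Working out the expression (((8 ⊗ -3) ⊕ (6 ⊕ 2)) ⊗ ((-5 ⊕ -1) ⊗ (2 ⊕ 5))) gives -1.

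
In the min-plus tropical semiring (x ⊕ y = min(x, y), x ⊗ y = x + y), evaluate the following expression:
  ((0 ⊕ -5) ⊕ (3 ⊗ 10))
((0 ⊕ -5) ⊕ (3 ⊗ 10)) = -5

Expand innermost to outermost. Recall ⊕ takes the minimum of its arguments and ⊗ takes their sum. Working out the expression ((0 ⊕ -5) ⊕ (3 ⊗ 10)) gives -5.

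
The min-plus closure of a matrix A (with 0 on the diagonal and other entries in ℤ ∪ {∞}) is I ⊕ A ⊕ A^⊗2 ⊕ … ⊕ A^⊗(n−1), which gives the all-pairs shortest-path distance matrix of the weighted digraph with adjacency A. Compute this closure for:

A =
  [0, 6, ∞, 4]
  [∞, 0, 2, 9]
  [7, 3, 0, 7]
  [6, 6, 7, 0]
Closure =
  [0, 6, 8, 4]
  [9, 0, 2, 9]
  [7, 3, 0, 7]
  [6, 6, 7, 0]

This is the Floyd-Warshall all-pairs shortest-path computation. For each intermediate vertex k = 0, 1, …, 3, update dist[i][j] ← min(dist[i][j], dist[i][k] + dist[k][j]). The final matrix gives, for each (i, j), the minimum total weight of any directed path from i to j (possibly empty when i = j).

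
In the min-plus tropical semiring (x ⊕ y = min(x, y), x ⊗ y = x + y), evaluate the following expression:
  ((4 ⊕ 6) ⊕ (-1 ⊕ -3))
((4 ⊕ 6) ⊕ (-1 ⊕ -3)) = -3

Expand innermost to outermost. Recall ⊕ takes the minimum of its arguments and ⊗ takes their sum. Working out the expression ((4 ⊕ 6) ⊕ (-1 ⊕ -3)) gives -3.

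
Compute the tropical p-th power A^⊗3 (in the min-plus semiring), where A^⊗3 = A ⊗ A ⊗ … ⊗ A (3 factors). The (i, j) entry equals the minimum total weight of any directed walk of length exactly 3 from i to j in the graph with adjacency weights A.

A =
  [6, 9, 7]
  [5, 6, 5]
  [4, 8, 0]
A^⊗3 =
  [11, 15, 7]
  [9, 13, 5]
  [4, 8, 0]

Each entry (A^⊗3)_ij equals the minimum over all length-3 walks i = v_0 → v_1 → … → v_3 = j of Σ_t A[v_t][v_{t+1}]. For example, for (i, j) = (0, 2) we minimise over 9 possible intermediate vertex sequences; the minimum is 7, attained along the walk 0 → 2 → 2 → 2.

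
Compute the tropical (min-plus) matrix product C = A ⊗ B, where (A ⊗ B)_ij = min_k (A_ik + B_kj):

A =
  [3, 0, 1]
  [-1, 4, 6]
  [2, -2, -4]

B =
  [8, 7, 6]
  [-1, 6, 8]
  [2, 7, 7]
A ⊗ B =
  [-1, 6, 8]
  [3, 6, 5]
  [-3, 3, 3]

Apply the min-plus product entry-by-entry:
  C[0][0] = min over k of (A[0][0] + B[0][0] = 3 + 8 = 11, A[0][1] + B[1][0] = 0 + -1 = -1, A[0][2] + B[2][0] = 1 + 2 = 3) = -1 (attained at k = 1)
  C[0][1] = min over k of (A[0][0] + B[0][1] = 3 + 7 = 10, A[0][1] + B[1][1] = 0 + 6 = 6, A[0][2] + B[2][1] = 1 + 7 = 8) = 6 (attained at k = 1)
  C[0][2] = min over k of (A[0][0] + B[0][2] = 3 + 6 = 9, A[0][1] + B[1][2] = 0 + 8 = 8, A[0][2] + B[2][2] = 1 + 7 = 8) = 8 (attained at k = 1)
  C[1][0] = min over k of (A[1][0] + B[0][0] = -1 + 8 = 7, A[1][1] + B[1][0] = 4 + -1 = 3, A[1][2] + B[2][0] = 6 + 2 = 8) = 3 (attained at k = 1)
  C[1][1] = min over k of (A[1][0] + B[0][1] = -1 + 7 = 6, A[1][1] + B[1][1] = 4 + 6 = 10, A[1][2] + B[2][1] = 6 + 7 = 13) = 6 (attained at k = 0)
  C[1][2] = min over k of (A[1][0] + B[0][2] = -1 + 6 = 5, A[1][1] + B[1][2] = 4 + 8 = 12, A[1][2] + B[2][2] = 6 + 7 = 13) = 5 (attained at k = 0)
  C[2][0] = min over k of (A[2][0] + B[0][0] = 2 + 8 = 10, A[2][1] + B[1][0] = -2 + -1 = -3, A[2][2] + B[2][0] = -4 + 2 = -2) = -3 (attained at k = 1)
  C[2][1] = min over k of (A[2][0] + B[0][1] = 2 + 7 = 9, A[2][1] + B[1][1] = -2 + 6 = 4, A[2][2] + B[2][1] = -4 + 7 = 3) = 3 (attained at k = 2)
  C[2][2] = min over k of (A[2][0] + B[0][2] = 2 + 6 = 8, A[2][1] + B[1][2] = -2 + 8 = 6, A[2][2] + B[2][2] = -4 + 7 = 3) = 3 (attained at k = 2)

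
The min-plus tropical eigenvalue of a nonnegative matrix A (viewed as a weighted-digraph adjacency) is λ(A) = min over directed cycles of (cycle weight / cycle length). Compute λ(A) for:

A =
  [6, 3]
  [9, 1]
λ(A) = 1

Enumerate directed cycles and compute their means (weight / length). Sample:
  cycle 0 → 0: weight = 6, length = 1, mean = 6/1 ≈ 6.000
  cycle 1 → 1: weight = 1, length = 1, mean = 1/1 ≈ 1.000
  cycle 0 → 1 → 0: weight = 12, length = 2, mean = 12/2 ≈ 6.000
  cycle 1 → 0 → 1: weight = 12, length = 2, mean = 12/2 ≈ 6.000
Minimum mean = 1.000, attained e.g. along the cycle 1 → 1 with weight 1 and length 1. So λ(A) = 1/1 = 1.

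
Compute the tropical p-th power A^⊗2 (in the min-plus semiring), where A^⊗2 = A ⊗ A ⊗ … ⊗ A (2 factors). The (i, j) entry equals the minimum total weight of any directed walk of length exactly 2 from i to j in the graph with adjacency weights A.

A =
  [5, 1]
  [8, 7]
A^⊗2 =
  [9, 6]
  [13, 9]

Each entry (A^⊗2)_ij equals the minimum over all length-2 walks i = v_0 → v_1 → … → v_2 = j of Σ_t A[v_t][v_{t+1}]. For example, for (i, j) = (0, 1) we minimise over 2 possible intermediate vertex sequences; the minimum is 6, attained along the walk 0 → 0 → 1.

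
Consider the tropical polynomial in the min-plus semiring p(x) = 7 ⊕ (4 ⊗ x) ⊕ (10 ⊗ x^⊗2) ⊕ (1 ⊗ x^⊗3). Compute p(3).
p(3) = 7

A tropical monomial a ⊗ x^⊗i evaluates to a + i · x. Evaluating each term at x = 3:
  Term 0 contributes 7 + 0 · 3 = 7
  Term 1 contributes 4 + 1 · 3 = 7
  Term 2 contributes 10 + 2 · 3 = 16
  Term 3 contributes 1 + 3 · 3 = 10
p(3) = ⊕ of these = min[7, 7, 16, 10] = 7.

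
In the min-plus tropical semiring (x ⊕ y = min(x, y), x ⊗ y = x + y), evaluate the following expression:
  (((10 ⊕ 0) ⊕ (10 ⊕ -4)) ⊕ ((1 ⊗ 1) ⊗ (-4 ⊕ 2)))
(((10 ⊕ 0) ⊕ (10 ⊕ -4)) ⊕ ((1 ⊗ 1) ⊗ (-4 ⊕ 2))) = -4

Expand innermost to outermost. Recall ⊕ takes the minimum of its arguments and ⊗ takes their sum. Working out the expression (((10 ⊕ 0) ⊕ (10 ⊕ -4)) ⊕ ((1 ⊗ 1) ⊗ (-4 ⊕ 2))) gives -4.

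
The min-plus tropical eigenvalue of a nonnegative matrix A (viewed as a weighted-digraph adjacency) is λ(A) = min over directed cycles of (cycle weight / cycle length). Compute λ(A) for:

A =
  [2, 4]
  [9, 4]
λ(A) = 2

Enumerate directed cycles and compute their means (weight / length). Sample:
  cycle 0 → 0: weight = 2, length = 1, mean = 2/1 ≈ 2.000
  cycle 1 → 1: weight = 4, length = 1, mean = 4/1 ≈ 4.000
  cycle 0 → 1 → 0: weight = 13, length = 2, mean = 13/2 ≈ 6.500
  cycle 1 → 0 → 1: weight = 13, length = 2, mean = 13/2 ≈ 6.500
Minimum mean = 2.000, attained e.g. along the cycle 0 → 0 with weight 2 and length 1. So λ(A) = 2/1 = 2.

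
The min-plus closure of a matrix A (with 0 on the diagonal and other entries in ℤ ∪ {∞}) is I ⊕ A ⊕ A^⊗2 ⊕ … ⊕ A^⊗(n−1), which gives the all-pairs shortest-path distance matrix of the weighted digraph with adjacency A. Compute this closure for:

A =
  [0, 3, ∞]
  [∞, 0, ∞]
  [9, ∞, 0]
Closure =
  [0, 3, ∞]
  [∞, 0, ∞]
  [9, 12, 0]

This is the Floyd-Warshall all-pairs shortest-path computation. For each intermediate vertex k = 0, 1, …, 2, update dist[i][j] ← min(dist[i][j], dist[i][k] + dist[k][j]). The final matrix gives, for each (i, j), the minimum total weight of any directed path from i to j (possibly empty when i = j).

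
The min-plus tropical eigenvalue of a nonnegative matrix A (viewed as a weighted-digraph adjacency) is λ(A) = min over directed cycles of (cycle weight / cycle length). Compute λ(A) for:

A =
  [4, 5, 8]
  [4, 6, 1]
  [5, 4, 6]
λ(A) = 5/2

Enumerate directed cycles and compute their means (weight / length). Sample:
  cycle 0 → 0: weight = 4, length = 1, mean = 4/1 ≈ 4.000
  cycle 1 → 1: weight = 6, length = 1, mean = 6/1 ≈ 6.000
  cycle 2 → 2: weight = 6, length = 1, mean = 6/1 ≈ 6.000
  cycle 0 → 1 → 0: weight = 9, length = 2, mean = 9/2 ≈ 4.500
  cycle 0 → 2 → 0: weight = 13, length = 2, mean = 13/2 ≈ 6.500
  cycle 1 → 0 → 1: weight = 9, length = 2, mean = 9/2 ≈ 4.500
Minimum mean = 2.500, attained e.g. along the cycle 1 → 2 → 1 with weight 5 and length 2. So λ(A) = 5/2 = 5/2.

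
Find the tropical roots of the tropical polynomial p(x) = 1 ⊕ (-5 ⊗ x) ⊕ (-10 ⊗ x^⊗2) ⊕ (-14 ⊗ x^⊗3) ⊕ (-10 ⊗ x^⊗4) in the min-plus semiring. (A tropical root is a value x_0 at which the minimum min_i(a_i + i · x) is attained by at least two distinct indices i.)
Roots: {-4, 4, 5, 6}

Each tropical root is a break point of the lower envelope of the lines y = a_i + i · x (there are 5 lines, with slopes 0, 1, ..., 4). Only the lines that attain the minimum somewhere contribute to roots; other lines are dominated. Here the surviving (envelope) indices are i = 4, i = 3, i = 2, i = 1, i = 0.
Intersections between consecutive envelope lines give the roots: for adjacent envelope indices i < j the intersection is x = (a_i − a_j) / (j − i). Reading off the sorted break points: {-4, 4, 5, 6}.
Verification: at each break x_0, at least two indices attain the minimum of min_i(a_i + i · x_0).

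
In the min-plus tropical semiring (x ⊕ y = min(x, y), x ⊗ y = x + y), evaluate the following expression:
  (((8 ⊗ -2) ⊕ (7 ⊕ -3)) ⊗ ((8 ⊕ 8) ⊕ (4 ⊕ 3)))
(((8 ⊗ -2) ⊕ (7 ⊕ -3)) ⊗ ((8 ⊕ 8) ⊕ (4 ⊕ 3))) = 0

Expand innermost to outermost. Recall ⊕ takes the minimum of its arguments and ⊗ takes their sum. Working out the expression (((8 ⊗ -2) ⊕ (7 ⊕ -3)) ⊗ ((8 ⊕ 8) ⊕ (4 ⊕ 3))) gives 0.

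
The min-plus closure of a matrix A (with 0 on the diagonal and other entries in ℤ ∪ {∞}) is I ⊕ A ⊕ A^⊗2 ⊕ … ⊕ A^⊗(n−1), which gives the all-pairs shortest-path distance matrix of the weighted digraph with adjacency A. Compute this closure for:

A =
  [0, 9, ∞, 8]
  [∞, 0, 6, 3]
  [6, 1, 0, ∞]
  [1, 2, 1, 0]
Closure =
  [0, 9, 9, 8]
  [4, 0, 4, 3]
  [5, 1, 0, 4]
  [1, 2, 1, 0]

This is the Floyd-Warshall all-pairs shortest-path computation. For each intermediate vertex k = 0, 1, …, 3, update dist[i][j] ← min(dist[i][j], dist[i][k] + dist[k][j]). The final matrix gives, for each (i, j), the minimum total weight of any directed path from i to j (possibly empty when i = j).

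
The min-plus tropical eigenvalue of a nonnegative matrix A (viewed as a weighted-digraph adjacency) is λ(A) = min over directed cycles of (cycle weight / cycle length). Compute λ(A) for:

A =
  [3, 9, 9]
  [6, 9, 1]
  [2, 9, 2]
λ(A) = 2

Enumerate directed cycles and compute their means (weight / length). Sample:
  cycle 0 → 0: weight = 3, length = 1, mean = 3/1 ≈ 3.000
  cycle 1 → 1: weight = 9, length = 1, mean = 9/1 ≈ 9.000
  cycle 2 → 2: weight = 2, length = 1, mean = 2/1 ≈ 2.000
  cycle 0 → 1 → 0: weight = 15, length = 2, mean = 15/2 ≈ 7.500
  cycle 0 → 2 → 0: weight = 11, length = 2, mean = 11/2 ≈ 5.500
  cycle 1 → 0 → 1: weight = 15, length = 2, mean = 15/2 ≈ 7.500
Minimum mean = 2.000, attained e.g. along the cycle 2 → 2 with weight 2 and length 1. So λ(A) = 2/1 = 2.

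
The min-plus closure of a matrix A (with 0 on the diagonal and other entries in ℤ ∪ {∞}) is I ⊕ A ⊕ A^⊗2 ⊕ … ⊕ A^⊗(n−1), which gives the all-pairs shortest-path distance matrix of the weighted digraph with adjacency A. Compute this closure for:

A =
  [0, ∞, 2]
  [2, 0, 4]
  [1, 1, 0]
Closure =
  [0, 3, 2]
  [2, 0, 4]
  [1, 1, 0]

This is the Floyd-Warshall all-pairs shortest-path computation. For each intermediate vertex k = 0, 1, …, 2, update dist[i][j] ← min(dist[i][j], dist[i][k] + dist[k][j]). The final matrix gives, for each (i, j), the minimum total weight of any directed path from i to j (possibly empty when i = j).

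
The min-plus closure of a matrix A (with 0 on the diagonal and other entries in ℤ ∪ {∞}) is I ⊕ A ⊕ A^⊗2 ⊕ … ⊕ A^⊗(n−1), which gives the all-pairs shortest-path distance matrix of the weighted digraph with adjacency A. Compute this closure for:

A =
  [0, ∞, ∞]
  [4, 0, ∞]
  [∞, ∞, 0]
Closure =
  [0, ∞, ∞]
  [4, 0, ∞]
  [∞, ∞, 0]

This is the Floyd-Warshall all-pairs shortest-path computation. For each intermediate vertex k = 0, 1, …, 2, update dist[i][j] ← min(dist[i][j], dist[i][k] + dist[k][j]). The final matrix gives, for each (i, j), the minimum total weight of any directed path from i to j (possibly empty when i = j).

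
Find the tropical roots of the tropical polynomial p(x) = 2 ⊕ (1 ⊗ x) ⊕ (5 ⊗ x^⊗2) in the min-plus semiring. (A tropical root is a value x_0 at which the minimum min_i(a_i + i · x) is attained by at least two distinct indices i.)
Roots: {-4, 1}

Each tropical root is a break point of the lower envelope of the lines y = a_i + i · x (there are 3 lines, with slopes 0, 1, ..., 2). Only the lines that attain the minimum somewhere contribute to roots; other lines are dominated. Here the surviving (envelope) indices are i = 2, i = 1, i = 0.
Intersections between consecutive envelope lines give the roots: for adjacent envelope indices i < j the intersection is x = (a_i − a_j) / (j − i). Reading off the sorted break points: {-4, 1}.
Verification: at each break x_0, at least two indices attain the minimum of min_i(a_i + i · x_0).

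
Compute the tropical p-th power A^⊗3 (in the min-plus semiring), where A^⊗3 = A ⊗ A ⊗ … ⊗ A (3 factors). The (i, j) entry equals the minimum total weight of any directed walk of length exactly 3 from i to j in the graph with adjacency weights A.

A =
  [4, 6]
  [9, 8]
A^⊗3 =
  [12, 14]
  [17, 19]

Each entry (A^⊗3)_ij equals the minimum over all length-3 walks i = v_0 → v_1 → … → v_3 = j of Σ_t A[v_t][v_{t+1}]. For example, for (i, j) = (0, 1) we minimise over 4 possible intermediate vertex sequences; the minimum is 14, attained along the walk 0 → 0 → 0 → 1.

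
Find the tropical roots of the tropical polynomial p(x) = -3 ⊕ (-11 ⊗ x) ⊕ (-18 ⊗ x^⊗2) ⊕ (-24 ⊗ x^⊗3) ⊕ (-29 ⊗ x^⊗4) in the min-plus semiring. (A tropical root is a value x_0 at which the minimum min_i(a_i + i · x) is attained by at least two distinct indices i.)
Roots: {5, 6, 7, 8}

Each tropical root is a break point of the lower envelope of the lines y = a_i + i · x (there are 5 lines, with slopes 0, 1, ..., 4). Only the lines that attain the minimum somewhere contribute to roots; other lines are dominated. Here the surviving (envelope) indices are i = 4, i = 3, i = 2, i = 1, i = 0.
Intersections between consecutive envelope lines give the roots: for adjacent envelope indices i < j the intersection is x = (a_i − a_j) / (j − i). Reading off the sorted break points: {5, 6, 7, 8}.
Verification: at each break x_0, at least two indices attain the minimum of min_i(a_i + i · x_0).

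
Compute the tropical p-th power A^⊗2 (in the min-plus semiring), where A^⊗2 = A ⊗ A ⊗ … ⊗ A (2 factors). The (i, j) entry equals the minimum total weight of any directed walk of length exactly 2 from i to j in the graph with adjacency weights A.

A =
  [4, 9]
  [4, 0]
A^⊗2 =
  [8, 9]
  [4, 0]

Each entry (A^⊗2)_ij equals the minimum over all length-2 walks i = v_0 → v_1 → … → v_2 = j of Σ_t A[v_t][v_{t+1}]. For example, for (i, j) = (0, 1) we minimise over 2 possible intermediate vertex sequences; the minimum is 9, attained along the walk 0 → 1 → 1.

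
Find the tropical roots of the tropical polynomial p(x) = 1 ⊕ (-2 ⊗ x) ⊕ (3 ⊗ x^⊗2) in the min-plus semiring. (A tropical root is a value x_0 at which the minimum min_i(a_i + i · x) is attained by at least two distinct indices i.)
Roots: {-5, 3}

Each tropical root is a break point of the lower envelope of the lines y = a_i + i · x (there are 3 lines, with slopes 0, 1, ..., 2). Only the lines that attain the minimum somewhere contribute to roots; other lines are dominated. Here the surviving (envelope) indices are i = 2, i = 1, i = 0.
Intersections between consecutive envelope lines give the roots: for adjacent envelope indices i < j the intersection is x = (a_i − a_j) / (j − i). Reading off the sorted break points: {-5, 3}.
Verification: at each break x_0, at least two indices attain the minimum of min_i(a_i + i · x_0).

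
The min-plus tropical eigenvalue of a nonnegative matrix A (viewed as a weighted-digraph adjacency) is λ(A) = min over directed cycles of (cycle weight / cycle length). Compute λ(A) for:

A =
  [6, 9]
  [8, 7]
λ(A) = 6

Enumerate directed cycles and compute their means (weight / length). Sample:
  cycle 0 → 0: weight = 6, length = 1, mean = 6/1 ≈ 6.000
  cycle 1 → 1: weight = 7, length = 1, mean = 7/1 ≈ 7.000
  cycle 0 → 1 → 0: weight = 17, length = 2, mean = 17/2 ≈ 8.500
  cycle 1 → 0 → 1: weight = 17, length = 2, mean = 17/2 ≈ 8.500
Minimum mean = 6.000, attained e.g. along the cycle 0 → 0 with weight 6 and length 1. So λ(A) = 6/1 = 6.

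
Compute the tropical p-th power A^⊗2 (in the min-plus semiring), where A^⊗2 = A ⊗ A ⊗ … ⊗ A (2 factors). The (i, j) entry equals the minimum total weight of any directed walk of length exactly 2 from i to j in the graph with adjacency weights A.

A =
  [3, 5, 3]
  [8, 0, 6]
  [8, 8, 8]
A^⊗2 =
  [6, 5, 6]
  [8, 0, 6]
  [11, 8, 11]

Each entry (A^⊗2)_ij equals the minimum over all length-2 walks i = v_0 → v_1 → … → v_2 = j of Σ_t A[v_t][v_{t+1}]. For example, for (i, j) = (0, 2) we minimise over 3 possible intermediate vertex sequences; the minimum is 6, attained along the walk 0 → 0 → 2.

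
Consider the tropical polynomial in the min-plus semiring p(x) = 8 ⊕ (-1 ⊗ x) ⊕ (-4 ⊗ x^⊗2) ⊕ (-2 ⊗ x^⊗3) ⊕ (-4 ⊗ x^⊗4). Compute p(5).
p(5) = 4

A tropical monomial a ⊗ x^⊗i evaluates to a + i · x. Evaluating each term at x = 5:
  Term 0 contributes 8 + 0 · 5 = 8
  Term 1 contributes -1 + 1 · 5 = 4
  Term 2 contributes -4 + 2 · 5 = 6
  Term 3 contributes -2 + 3 · 5 = 13
  Term 4 contributes -4 + 4 · 5 = 16
p(5) = ⊕ of these = min[8, 4, 6, 13, 16] = 4.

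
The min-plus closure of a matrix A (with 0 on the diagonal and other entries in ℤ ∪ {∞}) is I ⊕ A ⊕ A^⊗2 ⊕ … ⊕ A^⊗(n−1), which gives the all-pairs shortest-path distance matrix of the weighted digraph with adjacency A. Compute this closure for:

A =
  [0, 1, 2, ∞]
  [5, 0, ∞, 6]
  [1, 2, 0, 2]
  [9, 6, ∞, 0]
Closure =
  [0, 1, 2, 4]
  [5, 0, 7, 6]
  [1, 2, 0, 2]
  [9, 6, 11, 0]

This is the Floyd-Warshall all-pairs shortest-path computation. For each intermediate vertex k = 0, 1, …, 3, update dist[i][j] ← min(dist[i][j], dist[i][k] + dist[k][j]). The final matrix gives, for each (i, j), the minimum total weight of any directed path from i to j (possibly empty when i = j).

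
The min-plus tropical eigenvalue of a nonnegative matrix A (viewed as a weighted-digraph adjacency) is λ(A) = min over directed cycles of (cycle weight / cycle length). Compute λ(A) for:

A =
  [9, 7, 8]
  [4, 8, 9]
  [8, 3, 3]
λ(A) = 3

Enumerate directed cycles and compute their means (weight / length). Sample:
  cycle 0 → 0: weight = 9, length = 1, mean = 9/1 ≈ 9.000
  cycle 1 → 1: weight = 8, length = 1, mean = 8/1 ≈ 8.000
  cycle 2 → 2: weight = 3, length = 1, mean = 3/1 ≈ 3.000
  cycle 0 → 1 → 0: weight = 11, length = 2, mean = 11/2 ≈ 5.500
  cycle 0 → 2 → 0: weight = 16, length = 2, mean = 16/2 ≈ 8.000
  cycle 1 → 0 → 1: weight = 11, length = 2, mean = 11/2 ≈ 5.500
Minimum mean = 3.000, attained e.g. along the cycle 2 → 2 with weight 3 and length 1. So λ(A) = 3/1 = 3.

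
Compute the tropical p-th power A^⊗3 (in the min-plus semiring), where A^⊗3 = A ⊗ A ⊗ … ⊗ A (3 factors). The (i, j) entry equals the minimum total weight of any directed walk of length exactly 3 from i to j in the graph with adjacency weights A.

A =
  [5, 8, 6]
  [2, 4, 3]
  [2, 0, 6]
A^⊗3 =
  [8, 10, 9]
  [5, 7, 6]
  [5, 3, 7]

Each entry (A^⊗3)_ij equals the minimum over all length-3 walks i = v_0 → v_1 → … → v_3 = j of Σ_t A[v_t][v_{t+1}]. For example, for (i, j) = (0, 2) we minimise over 9 possible intermediate vertex sequences; the minimum is 9, attained along the walk 0 → 2 → 1 → 2.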